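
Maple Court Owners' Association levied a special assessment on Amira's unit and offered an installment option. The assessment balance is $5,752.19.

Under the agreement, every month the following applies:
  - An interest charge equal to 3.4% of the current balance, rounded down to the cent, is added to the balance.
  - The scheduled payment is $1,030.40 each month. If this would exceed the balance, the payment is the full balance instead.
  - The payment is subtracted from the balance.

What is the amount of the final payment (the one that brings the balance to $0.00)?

Month 1: $5,752.19 +$195.57 interest = $5,947.76; pay $1,030.40 → $4,917.36
Month 2: $4,917.36 +$167.19 interest = $5,084.55; pay $1,030.40 → $4,054.15
Month 3: $4,054.15 +$137.84 interest = $4,191.99; pay $1,030.40 → $3,161.59
Month 4: $3,161.59 +$107.49 interest = $3,269.08; pay $1,030.40 → $2,238.68
Month 5: $2,238.68 +$76.11 interest = $2,314.79; pay $1,030.40 → $1,284.39
Month 6: $1,284.39 +$43.66 interest = $1,328.05; pay $1,030.40 → $297.65
Month 7: $297.65 +$10.12 interest = $307.77; pay $307.77 → $0.00

$307.77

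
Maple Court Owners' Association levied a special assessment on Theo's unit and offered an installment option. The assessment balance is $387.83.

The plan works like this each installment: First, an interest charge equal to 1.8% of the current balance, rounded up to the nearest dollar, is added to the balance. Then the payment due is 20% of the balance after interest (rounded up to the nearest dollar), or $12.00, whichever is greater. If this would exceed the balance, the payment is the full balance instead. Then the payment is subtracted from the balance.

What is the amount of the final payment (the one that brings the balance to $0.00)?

Installment 1: opening $387.83; interest $7.00 → $394.83; payment $79.00; balance $315.83
Installment 2: opening $315.83; interest $6.00 → $321.83; payment $65.00; balance $256.83
Installment 3: opening $256.83; interest $5.00 → $261.83; payment $53.00; balance $208.83
Installment 4: opening $208.83; interest $4.00 → $212.83; payment $43.00; balance $169.83
Installment 5: opening $169.83; interest $4.00 → $173.83; payment $35.00; balance $138.83
Installment 6: opening $138.83; interest $3.00 → $141.83; payment $29.00; balance $112.83
Installment 7: opening $112.83; interest $3.00 → $115.83; payment $24.00; balance $91.83
Installment 8: opening $91.83; interest $2.00 → $93.83; payment $19.00; balance $74.83
Installment 9: opening $74.83; interest $2.00 → $76.83; payment $16.00; balance $60.83
Installment 10: opening $60.83; interest $2.00 → $62.83; payment $13.00; balance $49.83
Installment 11: opening $49.83; interest $1.00 → $50.83; payment $12.00; balance $38.83
Installment 12: opening $38.83; interest $1.00 → $39.83; payment $12.00; balance $27.83
Installment 13: opening $27.83; interest $1.00 → $28.83; payment $12.00; balance $16.83
Installment 14: opening $16.83; interest $1.00 → $17.83; payment $12.00; balance $5.83
Installment 15: opening $5.83; interest $1.00 → $6.83; payment $6.83; balance $0.00

$6.83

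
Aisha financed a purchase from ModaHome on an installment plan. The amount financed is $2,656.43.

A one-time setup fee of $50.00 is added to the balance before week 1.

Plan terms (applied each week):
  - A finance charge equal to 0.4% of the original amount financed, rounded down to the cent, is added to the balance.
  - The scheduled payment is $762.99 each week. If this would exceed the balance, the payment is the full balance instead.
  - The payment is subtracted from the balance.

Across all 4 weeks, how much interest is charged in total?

Week 1: opening $2,706.43; interest $10.62 → $2,717.05; payment $762.99; balance $1,954.06
Week 2: opening $1,954.06; interest $10.62 → $1,964.68; payment $762.99; balance $1,201.69
Week 3: opening $1,201.69; interest $10.62 → $1,212.31; payment $762.99; balance $449.32
Week 4: opening $449.32; interest $10.62 → $459.94; payment $459.94; balance $0.00
Total interest: $10.62 + $10.62 + $10.62 + $10.62 = $42.48

$42.48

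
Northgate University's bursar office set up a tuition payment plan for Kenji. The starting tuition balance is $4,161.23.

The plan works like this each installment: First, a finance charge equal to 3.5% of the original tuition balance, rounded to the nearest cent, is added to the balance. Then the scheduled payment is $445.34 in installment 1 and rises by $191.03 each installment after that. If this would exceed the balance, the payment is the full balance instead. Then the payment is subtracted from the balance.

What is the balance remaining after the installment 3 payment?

# | Opening | Interest | Payment | End bal
1 | $4,161.23 | $145.64 | $445.34 | $3,861.53
2 | $3,861.53 | $145.64 | $636.37 | $3,370.80
3 | $3,370.80 | $145.64 | $827.40 | $2,689.04

$2,689.04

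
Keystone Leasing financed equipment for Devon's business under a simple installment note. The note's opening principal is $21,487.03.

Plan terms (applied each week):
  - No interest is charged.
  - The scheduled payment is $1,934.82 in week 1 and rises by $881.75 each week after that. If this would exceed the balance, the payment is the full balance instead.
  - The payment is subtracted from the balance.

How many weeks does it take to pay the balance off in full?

6

# | Opening | Payment | End bal
1 | $21,487.03 | $1,934.82 | $19,552.21
2 | $19,552.21 | $2,816.57 | $16,735.64
3 | $16,735.64 | $3,698.32 | $13,037.32
4 | $13,037.32 | $4,580.07 | $8,457.25
5 | $8,457.25 | $5,461.82 | $2,995.43
6 | $2,995.43 | $2,995.43 | $0.00
Balance reaches $0.00 in week 6.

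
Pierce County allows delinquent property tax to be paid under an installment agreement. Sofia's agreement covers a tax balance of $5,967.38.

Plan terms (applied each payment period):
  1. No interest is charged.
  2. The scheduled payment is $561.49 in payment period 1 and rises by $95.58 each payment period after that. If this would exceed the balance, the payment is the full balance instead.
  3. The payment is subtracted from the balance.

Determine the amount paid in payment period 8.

$29.77

Payment period 1: opening $5,967.38; payment $561.49; balance $5,405.89
Payment period 2: opening $5,405.89; payment $657.07; balance $4,748.82
Payment period 3: opening $4,748.82; payment $752.65; balance $3,996.17
Payment period 4: opening $3,996.17; payment $848.23; balance $3,147.94
Payment period 5: opening $3,147.94; payment $943.81; balance $2,204.13
Payment period 6: opening $2,204.13; payment $1,039.39; balance $1,164.74
Payment period 7: opening $1,164.74; payment $1,134.97; balance $29.77
Payment period 8: opening $29.77; payment $29.77; balance $0.00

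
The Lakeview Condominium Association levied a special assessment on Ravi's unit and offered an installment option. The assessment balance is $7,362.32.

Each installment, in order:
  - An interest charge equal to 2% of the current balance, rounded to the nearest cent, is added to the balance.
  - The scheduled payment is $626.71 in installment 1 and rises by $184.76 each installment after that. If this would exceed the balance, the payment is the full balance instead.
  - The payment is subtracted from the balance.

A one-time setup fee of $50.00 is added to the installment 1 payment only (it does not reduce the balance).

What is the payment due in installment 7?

$1,521.23

# | Opening | Interest | Payment | Fee | End bal
1 | $7,362.32 | $147.25 | $626.71 | $50.00 | $6,882.86
2 | $6,882.86 | $137.66 | $811.47 | — | $6,209.05
3 | $6,209.05 | $124.18 | $996.23 | — | $5,337.00
4 | $5,337.00 | $106.74 | $1,180.99 | — | $4,262.75
5 | $4,262.75 | $85.26 | $1,365.75 | — | $2,982.26
6 | $2,982.26 | $59.65 | $1,550.51 | — | $1,491.40
7 | $1,491.40 | $29.83 | $1,521.23 | — | $0.00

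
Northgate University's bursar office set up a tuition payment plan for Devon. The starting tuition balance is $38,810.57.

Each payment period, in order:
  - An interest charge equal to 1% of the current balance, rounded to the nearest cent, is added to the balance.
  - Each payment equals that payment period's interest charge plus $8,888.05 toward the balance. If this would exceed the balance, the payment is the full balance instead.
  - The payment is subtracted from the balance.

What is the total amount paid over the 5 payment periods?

Payment period 1: opening $38,810.57; interest $388.11 → $39,198.68; payment $9,276.16; balance $29,922.52
Payment period 2: opening $29,922.52; interest $299.23 → $30,221.75; payment $9,187.28; balance $21,034.47
Payment period 3: opening $21,034.47; interest $210.34 → $21,244.81; payment $9,098.39; balance $12,146.42
Payment period 4: opening $12,146.42; interest $121.46 → $12,267.88; payment $9,009.51; balance $3,258.37
Payment period 5: opening $3,258.37; interest $32.58 → $3,290.95; payment $3,290.95; balance $0.00
Total paid: $39,862.29

$39,862.29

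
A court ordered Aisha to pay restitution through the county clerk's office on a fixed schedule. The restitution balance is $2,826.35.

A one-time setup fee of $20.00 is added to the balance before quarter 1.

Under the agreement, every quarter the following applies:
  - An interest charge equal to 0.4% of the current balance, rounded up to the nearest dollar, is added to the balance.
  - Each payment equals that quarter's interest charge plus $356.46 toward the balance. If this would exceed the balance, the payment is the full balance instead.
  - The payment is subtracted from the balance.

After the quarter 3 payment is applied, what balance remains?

Quarter 1: $2,846.35 +$12.00 interest = $2,858.35; pay $368.46 → $2,489.89
Quarter 2: $2,489.89 +$10.00 interest = $2,499.89; pay $366.46 → $2,133.43
Quarter 3: $2,133.43 +$9.00 interest = $2,142.43; pay $365.46 → $1,776.97

$1,776.97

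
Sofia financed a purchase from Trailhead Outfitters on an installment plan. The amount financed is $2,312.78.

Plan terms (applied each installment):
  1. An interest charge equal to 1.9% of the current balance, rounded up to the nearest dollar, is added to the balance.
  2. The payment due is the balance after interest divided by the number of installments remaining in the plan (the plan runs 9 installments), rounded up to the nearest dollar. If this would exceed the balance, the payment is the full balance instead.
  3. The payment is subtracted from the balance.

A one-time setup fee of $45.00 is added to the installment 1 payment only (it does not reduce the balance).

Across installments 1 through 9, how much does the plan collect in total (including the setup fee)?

$2,593.78

# | Opening | Interest | Payment | Fee | End bal
1 | $2,312.78 | $44.00 | $262.00 | $45.00 | $2,094.78
2 | $2,094.78 | $40.00 | $267.00 | — | $1,867.78
3 | $1,867.78 | $36.00 | $272.00 | — | $1,631.78
4 | $1,631.78 | $32.00 | $278.00 | — | $1,385.78
5 | $1,385.78 | $27.00 | $283.00 | — | $1,129.78
6 | $1,129.78 | $22.00 | $288.00 | — | $863.78
7 | $863.78 | $17.00 | $294.00 | — | $586.78
8 | $586.78 | $12.00 | $300.00 | — | $298.78
9 | $298.78 | $6.00 | $304.78 | — | $0.00
Total paid: $2,593.78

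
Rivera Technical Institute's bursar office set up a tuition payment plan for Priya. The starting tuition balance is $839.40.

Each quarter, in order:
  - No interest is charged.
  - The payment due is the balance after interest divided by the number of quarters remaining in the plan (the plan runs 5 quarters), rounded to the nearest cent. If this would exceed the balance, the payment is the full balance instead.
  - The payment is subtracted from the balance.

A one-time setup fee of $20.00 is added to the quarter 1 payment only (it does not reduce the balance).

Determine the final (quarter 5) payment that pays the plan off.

$167.88

Quarter 1: opening $839.40; payment $167.88 (+ $20.00 fee); balance $671.52
Quarter 2: opening $671.52; payment $167.88; balance $503.64
Quarter 3: opening $503.64; payment $167.88; balance $335.76
Quarter 4: opening $335.76; payment $167.88; balance $167.88
Quarter 5: opening $167.88; payment $167.88; balance $0.00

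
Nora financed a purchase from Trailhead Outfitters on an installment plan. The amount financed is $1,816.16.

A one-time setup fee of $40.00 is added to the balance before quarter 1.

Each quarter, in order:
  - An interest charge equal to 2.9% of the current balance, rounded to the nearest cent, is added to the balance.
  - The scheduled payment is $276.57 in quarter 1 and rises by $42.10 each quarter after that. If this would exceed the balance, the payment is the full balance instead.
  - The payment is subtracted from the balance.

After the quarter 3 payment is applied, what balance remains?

Quarter 1: $1,856.16 +$53.83 interest = $1,909.99; pay $276.57 → $1,633.42
Quarter 2: $1,633.42 +$47.37 interest = $1,680.79; pay $318.67 → $1,362.12
Quarter 3: $1,362.12 +$39.50 interest = $1,401.62; pay $360.77 → $1,040.85

$1,040.85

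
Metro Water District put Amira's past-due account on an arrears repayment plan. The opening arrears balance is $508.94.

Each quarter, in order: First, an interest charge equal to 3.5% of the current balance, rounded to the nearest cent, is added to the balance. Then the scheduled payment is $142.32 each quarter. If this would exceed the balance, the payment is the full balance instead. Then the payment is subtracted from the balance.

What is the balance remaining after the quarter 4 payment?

Quarter 1: opening $508.94; interest $17.81 → $526.75; payment $142.32; balance $384.43
Quarter 2: opening $384.43; interest $13.46 → $397.89; payment $142.32; balance $255.57
Quarter 3: opening $255.57; interest $8.94 → $264.51; payment $142.32; balance $122.19
Quarter 4: opening $122.19; interest $4.28 → $126.47; payment $126.47; balance $0.00

$0.00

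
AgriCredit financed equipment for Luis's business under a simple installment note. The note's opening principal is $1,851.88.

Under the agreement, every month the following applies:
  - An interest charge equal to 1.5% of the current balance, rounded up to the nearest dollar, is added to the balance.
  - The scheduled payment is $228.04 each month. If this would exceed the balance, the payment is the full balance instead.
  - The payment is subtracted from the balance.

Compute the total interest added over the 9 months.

$142.00

Month 1: opening $1,851.88; interest $28.00 → $1,879.88; payment $228.04; balance $1,651.84
Month 2: opening $1,651.84; interest $25.00 → $1,676.84; payment $228.04; balance $1,448.80
Month 3: opening $1,448.80; interest $22.00 → $1,470.80; payment $228.04; balance $1,242.76
Month 4: opening $1,242.76; interest $19.00 → $1,261.76; payment $228.04; balance $1,033.72
Month 5: opening $1,033.72; interest $16.00 → $1,049.72; payment $228.04; balance $821.68
Month 6: opening $821.68; interest $13.00 → $834.68; payment $228.04; balance $606.64
Month 7: opening $606.64; interest $10.00 → $616.64; payment $228.04; balance $388.60
Month 8: opening $388.60; interest $6.00 → $394.60; payment $228.04; balance $166.56
Month 9: opening $166.56; interest $3.00 → $169.56; payment $169.56; balance $0.00
Total interest: $28.00 + $25.00 + $22.00 + $19.00 + $16.00 + $13.00 + $10.00 + $6.00 + $3.00 = $142.00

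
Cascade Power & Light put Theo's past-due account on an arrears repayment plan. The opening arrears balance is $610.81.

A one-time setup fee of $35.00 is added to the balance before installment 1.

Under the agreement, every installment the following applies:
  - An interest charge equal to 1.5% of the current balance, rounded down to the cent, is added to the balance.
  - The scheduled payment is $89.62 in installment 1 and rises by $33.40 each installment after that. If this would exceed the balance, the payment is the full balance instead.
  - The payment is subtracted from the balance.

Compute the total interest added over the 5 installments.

Installment 1: $645.81 +$9.68 interest = $655.49; pay $89.62 → $565.87
Installment 2: $565.87 +$8.48 interest = $574.35; pay $123.02 → $451.33
Installment 3: $451.33 +$6.76 interest = $458.09; pay $156.42 → $301.67
Installment 4: $301.67 +$4.52 interest = $306.19; pay $189.82 → $116.37
Installment 5: $116.37 +$1.74 interest = $118.11; pay $118.11 → $0.00
Total interest: $9.68 + $8.48 + $6.76 + $4.52 + $1.74 = $31.18

$31.18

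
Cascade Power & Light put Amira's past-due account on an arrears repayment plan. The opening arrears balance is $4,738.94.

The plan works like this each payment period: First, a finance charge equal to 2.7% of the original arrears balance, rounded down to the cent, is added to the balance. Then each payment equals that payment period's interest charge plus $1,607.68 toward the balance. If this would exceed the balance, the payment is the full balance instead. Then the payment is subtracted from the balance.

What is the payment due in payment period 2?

$1,735.63

Payment period 1: opening $4,738.94; interest $127.95 → $4,866.89; payment $1,735.63; balance $3,131.26
Payment period 2: opening $3,131.26; interest $127.95 → $3,259.21; payment $1,735.63; balance $1,523.58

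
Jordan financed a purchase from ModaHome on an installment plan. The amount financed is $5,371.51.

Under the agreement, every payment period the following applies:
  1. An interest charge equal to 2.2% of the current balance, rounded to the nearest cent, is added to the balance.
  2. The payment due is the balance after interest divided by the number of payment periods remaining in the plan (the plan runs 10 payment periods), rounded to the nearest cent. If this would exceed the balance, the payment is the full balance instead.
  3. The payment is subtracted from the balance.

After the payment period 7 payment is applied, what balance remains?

# | Opening | Interest | Payment | End bal
1 | $5,371.51 | $118.17 | $548.97 | $4,940.71
2 | $4,940.71 | $108.70 | $561.05 | $4,488.36
3 | $4,488.36 | $98.74 | $573.39 | $4,013.71
4 | $4,013.71 | $88.30 | $586.00 | $3,516.01
5 | $3,516.01 | $77.35 | $598.89 | $2,994.47
6 | $2,994.47 | $65.88 | $612.07 | $2,448.28
7 | $2,448.28 | $53.86 | $625.54 | $1,876.60

$1,876.60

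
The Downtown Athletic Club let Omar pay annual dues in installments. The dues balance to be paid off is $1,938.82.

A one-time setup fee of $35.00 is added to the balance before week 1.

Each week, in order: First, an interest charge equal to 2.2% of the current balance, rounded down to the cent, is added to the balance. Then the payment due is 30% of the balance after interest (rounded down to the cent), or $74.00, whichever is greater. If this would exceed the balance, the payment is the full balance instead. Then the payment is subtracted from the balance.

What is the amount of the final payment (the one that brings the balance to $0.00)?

$49.14

Week 1: $1,973.82 +$43.42 interest = $2,017.24; pay $605.17 → $1,412.07
Week 2: $1,412.07 +$31.06 interest = $1,443.13; pay $432.93 → $1,010.20
Week 3: $1,010.20 +$22.22 interest = $1,032.42; pay $309.72 → $722.70
Week 4: $722.70 +$15.89 interest = $738.59; pay $221.57 → $517.02
Week 5: $517.02 +$11.37 interest = $528.39; pay $158.51 → $369.88
Week 6: $369.88 +$8.13 interest = $378.01; pay $113.40 → $264.61
Week 7: $264.61 +$5.82 interest = $270.43; pay $81.12 → $189.31
Week 8: $189.31 +$4.16 interest = $193.47; pay $74.00 → $119.47
Week 9: $119.47 +$2.62 interest = $122.09; pay $74.00 → $48.09
Week 10: $48.09 +$1.05 interest = $49.14; pay $49.14 → $0.00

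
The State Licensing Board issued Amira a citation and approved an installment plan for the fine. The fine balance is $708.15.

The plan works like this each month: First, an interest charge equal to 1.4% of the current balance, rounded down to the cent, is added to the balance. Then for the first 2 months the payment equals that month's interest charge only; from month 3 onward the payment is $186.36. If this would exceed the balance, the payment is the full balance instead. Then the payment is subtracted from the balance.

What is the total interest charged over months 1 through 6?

Month 1: opening $708.15; interest $9.91 → $718.06; payment $9.91; balance $708.15
Month 2: opening $708.15; interest $9.91 → $718.06; payment $9.91; balance $708.15
Month 3: opening $708.15; interest $9.91 → $718.06; payment $186.36; balance $531.70
Month 4: opening $531.70; interest $7.44 → $539.14; payment $186.36; balance $352.78
Month 5: opening $352.78; interest $4.93 → $357.71; payment $186.36; balance $171.35
Month 6: opening $171.35; interest $2.39 → $173.74; payment $173.74; balance $0.00
Total interest: $9.91 + $9.91 + $9.91 + $7.44 + $4.93 + $2.39 = $44.49

$44.49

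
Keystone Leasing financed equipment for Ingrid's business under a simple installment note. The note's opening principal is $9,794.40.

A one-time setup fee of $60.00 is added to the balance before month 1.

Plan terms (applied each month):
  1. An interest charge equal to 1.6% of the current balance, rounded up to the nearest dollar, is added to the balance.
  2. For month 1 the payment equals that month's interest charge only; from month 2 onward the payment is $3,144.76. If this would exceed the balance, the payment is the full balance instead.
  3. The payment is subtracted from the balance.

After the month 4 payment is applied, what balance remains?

Month 1: opening $9,854.40; interest $158.00 → $10,012.40; payment $158.00; balance $9,854.40
Month 2: opening $9,854.40; interest $158.00 → $10,012.40; payment $3,144.76; balance $6,867.64
Month 3: opening $6,867.64; interest $110.00 → $6,977.64; payment $3,144.76; balance $3,832.88
Month 4: opening $3,832.88; interest $62.00 → $3,894.88; payment $3,144.76; balance $750.12

$750.12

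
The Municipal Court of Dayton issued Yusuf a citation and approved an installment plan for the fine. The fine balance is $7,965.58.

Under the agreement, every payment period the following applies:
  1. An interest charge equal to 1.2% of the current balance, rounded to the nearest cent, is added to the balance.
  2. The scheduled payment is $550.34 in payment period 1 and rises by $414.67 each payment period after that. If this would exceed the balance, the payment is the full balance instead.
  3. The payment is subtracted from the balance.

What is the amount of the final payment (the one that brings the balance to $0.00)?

# | Opening | Interest | Payment | End bal
1 | $7,965.58 | $95.59 | $550.34 | $7,510.83
2 | $7,510.83 | $90.13 | $965.01 | $6,635.95
3 | $6,635.95 | $79.63 | $1,379.68 | $5,335.90
4 | $5,335.90 | $64.03 | $1,794.35 | $3,605.58
5 | $3,605.58 | $43.27 | $2,209.02 | $1,439.83
6 | $1,439.83 | $17.28 | $1,457.11 | $0.00

$1,457.11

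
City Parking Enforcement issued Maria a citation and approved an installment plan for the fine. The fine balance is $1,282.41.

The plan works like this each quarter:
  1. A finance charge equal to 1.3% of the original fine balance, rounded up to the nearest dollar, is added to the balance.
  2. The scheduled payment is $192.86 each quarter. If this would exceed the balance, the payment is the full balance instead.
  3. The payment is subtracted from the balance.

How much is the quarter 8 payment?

Quarter 1: opening $1,282.41; interest $17.00 → $1,299.41; payment $192.86; balance $1,106.55
Quarter 2: opening $1,106.55; interest $17.00 → $1,123.55; payment $192.86; balance $930.69
Quarter 3: opening $930.69; interest $17.00 → $947.69; payment $192.86; balance $754.83
Quarter 4: opening $754.83; interest $17.00 → $771.83; payment $192.86; balance $578.97
Quarter 5: opening $578.97; interest $17.00 → $595.97; payment $192.86; balance $403.11
Quarter 6: opening $403.11; interest $17.00 → $420.11; payment $192.86; balance $227.25
Quarter 7: opening $227.25; interest $17.00 → $244.25; payment $192.86; balance $51.39
Quarter 8: opening $51.39; interest $17.00 → $68.39; payment $68.39; balance $0.00

$68.39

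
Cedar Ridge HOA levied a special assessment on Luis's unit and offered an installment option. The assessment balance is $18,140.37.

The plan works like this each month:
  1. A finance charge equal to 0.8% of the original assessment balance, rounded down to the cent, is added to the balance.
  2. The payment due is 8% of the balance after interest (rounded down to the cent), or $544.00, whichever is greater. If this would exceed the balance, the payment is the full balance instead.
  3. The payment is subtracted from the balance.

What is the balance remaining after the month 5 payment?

Month 1: opening $18,140.37; interest $145.12 → $18,285.49; payment $1,462.83; balance $16,822.66
Month 2: opening $16,822.66; interest $145.12 → $16,967.78; payment $1,357.42; balance $15,610.36
Month 3: opening $15,610.36; interest $145.12 → $15,755.48; payment $1,260.43; balance $14,495.05
Month 4: opening $14,495.05; interest $145.12 → $14,640.17; payment $1,171.21; balance $13,468.96
Month 5: opening $13,468.96; interest $145.12 → $13,614.08; payment $1,089.12; balance $12,524.96

$12,524.96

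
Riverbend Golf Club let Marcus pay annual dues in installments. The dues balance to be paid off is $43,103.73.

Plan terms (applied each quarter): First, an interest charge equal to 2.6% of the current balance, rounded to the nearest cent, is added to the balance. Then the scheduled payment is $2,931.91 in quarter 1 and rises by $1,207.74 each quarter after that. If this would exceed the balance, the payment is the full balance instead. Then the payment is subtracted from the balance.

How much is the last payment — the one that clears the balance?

$2,977.17

Quarter 1: opening $43,103.73; interest $1,120.70 → $44,224.43; payment $2,931.91; balance $41,292.52
Quarter 2: opening $41,292.52; interest $1,073.61 → $42,366.13; payment $4,139.65; balance $38,226.48
Quarter 3: opening $38,226.48; interest $993.89 → $39,220.37; payment $5,347.39; balance $33,872.98
Quarter 4: opening $33,872.98; interest $880.70 → $34,753.68; payment $6,555.13; balance $28,198.55
Quarter 5: opening $28,198.55; interest $733.16 → $28,931.71; payment $7,762.87; balance $21,168.84
Quarter 6: opening $21,168.84; interest $550.39 → $21,719.23; payment $8,970.61; balance $12,748.62
Quarter 7: opening $12,748.62; interest $331.46 → $13,080.08; payment $10,178.35; balance $2,901.73
Quarter 8: opening $2,901.73; interest $75.44 → $2,977.17; payment $2,977.17; balance $0.00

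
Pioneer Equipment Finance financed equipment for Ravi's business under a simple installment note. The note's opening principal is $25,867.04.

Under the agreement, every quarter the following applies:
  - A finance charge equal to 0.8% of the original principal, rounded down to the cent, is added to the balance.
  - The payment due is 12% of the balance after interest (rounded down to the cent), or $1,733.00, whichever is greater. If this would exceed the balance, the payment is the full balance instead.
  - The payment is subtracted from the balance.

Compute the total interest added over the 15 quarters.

$3,103.95

# | Opening | Interest | Payment | End bal
1 | $25,867.04 | $206.93 | $3,128.87 | $22,945.10
2 | $22,945.10 | $206.93 | $2,778.24 | $20,373.79
3 | $20,373.79 | $206.93 | $2,469.68 | $18,111.04
4 | $18,111.04 | $206.93 | $2,198.15 | $16,119.82
5 | $16,119.82 | $206.93 | $1,959.21 | $14,367.54
6 | $14,367.54 | $206.93 | $1,748.93 | $12,825.54
7 | $12,825.54 | $206.93 | $1,733.00 | $11,299.47
8 | $11,299.47 | $206.93 | $1,733.00 | $9,773.40
9 | $9,773.40 | $206.93 | $1,733.00 | $8,247.33
10 | $8,247.33 | $206.93 | $1,733.00 | $6,721.26
11 | $6,721.26 | $206.93 | $1,733.00 | $5,195.19
12 | $5,195.19 | $206.93 | $1,733.00 | $3,669.12
13 | $3,669.12 | $206.93 | $1,733.00 | $2,143.05
14 | $2,143.05 | $206.93 | $1,733.00 | $616.98
15 | $616.98 | $206.93 | $823.91 | $0.00
Total interest: $206.93 + $206.93 + $206.93 + $206.93 + $206.93 + $206.93 + $206.93 + $206.93 + $206.93 + $206.93 + $206.93 + $206.93 + $206.93 + $206.93 + $206.93 = $3,103.95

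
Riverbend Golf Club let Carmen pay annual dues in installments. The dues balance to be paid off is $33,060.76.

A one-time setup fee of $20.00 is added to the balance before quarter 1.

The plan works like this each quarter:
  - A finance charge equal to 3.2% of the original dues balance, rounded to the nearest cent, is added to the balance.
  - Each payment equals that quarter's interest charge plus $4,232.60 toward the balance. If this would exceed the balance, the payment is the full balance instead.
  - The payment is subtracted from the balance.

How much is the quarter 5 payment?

Quarter 1: $33,080.76 +$1,057.94 interest = $34,138.70; pay $5,290.54 → $28,848.16
Quarter 2: $28,848.16 +$1,057.94 interest = $29,906.10; pay $5,290.54 → $24,615.56
Quarter 3: $24,615.56 +$1,057.94 interest = $25,673.50; pay $5,290.54 → $20,382.96
Quarter 4: $20,382.96 +$1,057.94 interest = $21,440.90; pay $5,290.54 → $16,150.36
Quarter 5: $16,150.36 +$1,057.94 interest = $17,208.30; pay $5,290.54 → $11,917.76

$5,290.54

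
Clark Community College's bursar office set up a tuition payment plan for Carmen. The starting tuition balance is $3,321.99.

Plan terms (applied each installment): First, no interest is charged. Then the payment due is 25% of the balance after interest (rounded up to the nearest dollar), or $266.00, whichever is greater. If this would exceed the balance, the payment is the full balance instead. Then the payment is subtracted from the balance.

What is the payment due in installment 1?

$831.00

Installment 1: $3,321.99 − $831.00 → $2,490.99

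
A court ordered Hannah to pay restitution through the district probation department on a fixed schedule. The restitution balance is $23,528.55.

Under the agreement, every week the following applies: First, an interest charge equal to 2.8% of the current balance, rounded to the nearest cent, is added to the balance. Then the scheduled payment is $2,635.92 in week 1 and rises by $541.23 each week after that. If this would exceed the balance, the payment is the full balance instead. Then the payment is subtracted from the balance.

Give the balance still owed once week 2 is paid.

$18,977.72

# | Opening | Interest | Payment | End bal
1 | $23,528.55 | $658.80 | $2,635.92 | $21,551.43
2 | $21,551.43 | $603.44 | $3,177.15 | $18,977.72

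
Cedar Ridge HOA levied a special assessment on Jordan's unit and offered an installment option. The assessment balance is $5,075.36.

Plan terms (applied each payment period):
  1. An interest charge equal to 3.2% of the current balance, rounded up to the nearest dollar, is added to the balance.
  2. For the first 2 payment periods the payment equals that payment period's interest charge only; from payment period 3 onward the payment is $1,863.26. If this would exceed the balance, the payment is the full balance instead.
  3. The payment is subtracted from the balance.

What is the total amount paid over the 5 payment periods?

$5,725.36

Payment period 1: $5,075.36 +$163.00 interest = $5,238.36; pay $163.00 → $5,075.36
Payment period 2: $5,075.36 +$163.00 interest = $5,238.36; pay $163.00 → $5,075.36
Payment period 3: $5,075.36 +$163.00 interest = $5,238.36; pay $1,863.26 → $3,375.10
Payment period 4: $3,375.10 +$109.00 interest = $3,484.10; pay $1,863.26 → $1,620.84
Payment period 5: $1,620.84 +$52.00 interest = $1,672.84; pay $1,672.84 → $0.00
Total paid: $5,725.36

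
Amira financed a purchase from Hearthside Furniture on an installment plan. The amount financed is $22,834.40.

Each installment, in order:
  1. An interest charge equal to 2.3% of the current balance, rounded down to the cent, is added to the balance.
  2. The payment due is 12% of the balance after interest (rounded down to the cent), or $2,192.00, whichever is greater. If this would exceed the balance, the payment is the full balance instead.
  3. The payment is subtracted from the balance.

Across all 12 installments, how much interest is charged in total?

$3,291.17

Installment 1: opening $22,834.40; interest $525.19 → $23,359.59; payment $2,803.15; balance $20,556.44
Installment 2: opening $20,556.44; interest $472.79 → $21,029.23; payment $2,523.50; balance $18,505.73
Installment 3: opening $18,505.73; interest $425.63 → $18,931.36; payment $2,271.76; balance $16,659.60
Installment 4: opening $16,659.60; interest $383.17 → $17,042.77; payment $2,192.00; balance $14,850.77
Installment 5: opening $14,850.77; interest $341.56 → $15,192.33; payment $2,192.00; balance $13,000.33
Installment 6: opening $13,000.33; interest $299.00 → $13,299.33; payment $2,192.00; balance $11,107.33
Installment 7: opening $11,107.33; interest $255.46 → $11,362.79; payment $2,192.00; balance $9,170.79
Installment 8: opening $9,170.79; interest $210.92 → $9,381.71; payment $2,192.00; balance $7,189.71
Installment 9: opening $7,189.71; interest $165.36 → $7,355.07; payment $2,192.00; balance $5,163.07
Installment 10: opening $5,163.07; interest $118.75 → $5,281.82; payment $2,192.00; balance $3,089.82
Installment 11: opening $3,089.82; interest $71.06 → $3,160.88; payment $2,192.00; balance $968.88
Installment 12: opening $968.88; interest $22.28 → $991.16; payment $991.16; balance $0.00
Total interest: $525.19 + $472.79 + $425.63 + $383.17 + $341.56 + $299.00 + $255.46 + $210.92 + $165.36 + $118.75 + $71.06 + $22.28 = $3,291.17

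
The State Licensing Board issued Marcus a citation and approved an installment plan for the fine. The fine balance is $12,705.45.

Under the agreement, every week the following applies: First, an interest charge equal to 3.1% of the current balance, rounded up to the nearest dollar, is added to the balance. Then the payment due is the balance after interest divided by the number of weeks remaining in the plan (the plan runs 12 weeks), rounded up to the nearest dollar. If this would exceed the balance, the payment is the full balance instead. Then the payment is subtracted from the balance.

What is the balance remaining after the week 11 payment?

Week 1: opening $12,705.45; interest $394.00 → $13,099.45; payment $1,092.00; balance $12,007.45
Week 2: opening $12,007.45; interest $373.00 → $12,380.45; payment $1,126.00; balance $11,254.45
Week 3: opening $11,254.45; interest $349.00 → $11,603.45; payment $1,161.00; balance $10,442.45
Week 4: opening $10,442.45; interest $324.00 → $10,766.45; payment $1,197.00; balance $9,569.45
Week 5: opening $9,569.45; interest $297.00 → $9,866.45; payment $1,234.00; balance $8,632.45
Week 6: opening $8,632.45; interest $268.00 → $8,900.45; payment $1,272.00; balance $7,628.45
Week 7: opening $7,628.45; interest $237.00 → $7,865.45; payment $1,311.00; balance $6,554.45
Week 8: opening $6,554.45; interest $204.00 → $6,758.45; payment $1,352.00; balance $5,406.45
Week 9: opening $5,406.45; interest $168.00 → $5,574.45; payment $1,394.00; balance $4,180.45
Week 10: opening $4,180.45; interest $130.00 → $4,310.45; payment $1,437.00; balance $2,873.45
Week 11: opening $2,873.45; interest $90.00 → $2,963.45; payment $1,482.00; balance $1,481.45

$1,481.45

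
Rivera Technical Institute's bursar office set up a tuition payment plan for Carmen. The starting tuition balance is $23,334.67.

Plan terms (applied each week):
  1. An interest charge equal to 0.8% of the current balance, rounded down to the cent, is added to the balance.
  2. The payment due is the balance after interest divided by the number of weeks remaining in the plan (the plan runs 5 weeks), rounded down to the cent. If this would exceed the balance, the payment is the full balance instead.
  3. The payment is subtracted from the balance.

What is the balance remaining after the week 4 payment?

Week 1: $23,334.67 +$186.67 interest = $23,521.34; pay $4,704.26 → $18,817.08
Week 2: $18,817.08 +$150.53 interest = $18,967.61; pay $4,741.90 → $14,225.71
Week 3: $14,225.71 +$113.80 interest = $14,339.51; pay $4,779.83 → $9,559.68
Week 4: $9,559.68 +$76.47 interest = $9,636.15; pay $4,818.07 → $4,818.08

$4,818.08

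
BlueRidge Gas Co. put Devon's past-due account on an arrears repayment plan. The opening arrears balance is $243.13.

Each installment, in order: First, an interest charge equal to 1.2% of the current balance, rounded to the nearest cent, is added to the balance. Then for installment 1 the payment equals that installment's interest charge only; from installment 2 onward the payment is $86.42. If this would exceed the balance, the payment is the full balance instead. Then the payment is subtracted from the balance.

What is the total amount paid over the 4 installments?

# | Opening | Interest | Payment | End bal
1 | $243.13 | $2.92 | $2.92 | $243.13
2 | $243.13 | $2.92 | $86.42 | $159.63
3 | $159.63 | $1.92 | $86.42 | $75.13
4 | $75.13 | $0.90 | $76.03 | $0.00
Total paid: $251.79

$251.79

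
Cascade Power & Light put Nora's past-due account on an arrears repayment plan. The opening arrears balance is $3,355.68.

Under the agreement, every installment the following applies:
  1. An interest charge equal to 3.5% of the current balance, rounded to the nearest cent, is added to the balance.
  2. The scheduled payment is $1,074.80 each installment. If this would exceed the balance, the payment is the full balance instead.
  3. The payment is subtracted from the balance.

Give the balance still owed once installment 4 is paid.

Installment 1: opening $3,355.68; interest $117.45 → $3,473.13; payment $1,074.80; balance $2,398.33
Installment 2: opening $2,398.33; interest $83.94 → $2,482.27; payment $1,074.80; balance $1,407.47
Installment 3: opening $1,407.47; interest $49.26 → $1,456.73; payment $1,074.80; balance $381.93
Installment 4: opening $381.93; interest $13.37 → $395.30; payment $395.30; balance $0.00

$0.00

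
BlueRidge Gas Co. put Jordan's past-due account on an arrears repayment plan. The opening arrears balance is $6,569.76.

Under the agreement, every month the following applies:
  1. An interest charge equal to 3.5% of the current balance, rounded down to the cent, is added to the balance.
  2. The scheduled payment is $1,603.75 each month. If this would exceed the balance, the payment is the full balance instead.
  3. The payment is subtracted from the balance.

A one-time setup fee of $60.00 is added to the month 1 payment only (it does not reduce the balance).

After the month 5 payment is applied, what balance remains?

$0.00

# | Opening | Interest | Payment | Fee | End bal
1 | $6,569.76 | $229.94 | $1,603.75 | $60.00 | $5,195.95
2 | $5,195.95 | $181.85 | $1,603.75 | — | $3,774.05
3 | $3,774.05 | $132.09 | $1,603.75 | — | $2,302.39
4 | $2,302.39 | $80.58 | $1,603.75 | — | $779.22
5 | $779.22 | $27.27 | $806.49 | — | $0.00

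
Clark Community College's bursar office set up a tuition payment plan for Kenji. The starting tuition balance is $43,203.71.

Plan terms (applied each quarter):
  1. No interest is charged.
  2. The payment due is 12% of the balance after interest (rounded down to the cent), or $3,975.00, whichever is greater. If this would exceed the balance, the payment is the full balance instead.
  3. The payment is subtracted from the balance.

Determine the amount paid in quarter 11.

$1,617.13

Quarter 1: $43,203.71 − $5,184.44 → $38,019.27
Quarter 2: $38,019.27 − $4,562.31 → $33,456.96
Quarter 3: $33,456.96 − $4,014.83 → $29,442.13
Quarter 4: $29,442.13 − $3,975.00 → $25,467.13
Quarter 5: $25,467.13 − $3,975.00 → $21,492.13
Quarter 6: $21,492.13 − $3,975.00 → $17,517.13
Quarter 7: $17,517.13 − $3,975.00 → $13,542.13
Quarter 8: $13,542.13 − $3,975.00 → $9,567.13
Quarter 9: $9,567.13 − $3,975.00 → $5,592.13
Quarter 10: $5,592.13 − $3,975.00 → $1,617.13
Quarter 11: $1,617.13 − $1,617.13 → $0.00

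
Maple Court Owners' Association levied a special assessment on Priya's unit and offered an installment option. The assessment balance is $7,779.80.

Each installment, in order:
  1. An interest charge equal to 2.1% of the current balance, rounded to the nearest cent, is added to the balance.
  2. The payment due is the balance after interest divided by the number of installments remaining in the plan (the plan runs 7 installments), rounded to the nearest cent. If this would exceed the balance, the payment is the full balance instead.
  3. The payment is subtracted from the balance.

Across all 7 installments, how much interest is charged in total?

$681.69

# | Opening | Interest | Payment | End bal
1 | $7,779.80 | $163.38 | $1,134.74 | $6,808.44
2 | $6,808.44 | $142.98 | $1,158.57 | $5,792.85
3 | $5,792.85 | $121.65 | $1,182.90 | $4,731.60
4 | $4,731.60 | $99.36 | $1,207.74 | $3,623.22
5 | $3,623.22 | $76.09 | $1,233.10 | $2,466.21
6 | $2,466.21 | $51.79 | $1,259.00 | $1,259.00
7 | $1,259.00 | $26.44 | $1,285.44 | $0.00
Total interest: $163.38 + $142.98 + $121.65 + $99.36 + $76.09 + $51.79 + $26.44 = $681.69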